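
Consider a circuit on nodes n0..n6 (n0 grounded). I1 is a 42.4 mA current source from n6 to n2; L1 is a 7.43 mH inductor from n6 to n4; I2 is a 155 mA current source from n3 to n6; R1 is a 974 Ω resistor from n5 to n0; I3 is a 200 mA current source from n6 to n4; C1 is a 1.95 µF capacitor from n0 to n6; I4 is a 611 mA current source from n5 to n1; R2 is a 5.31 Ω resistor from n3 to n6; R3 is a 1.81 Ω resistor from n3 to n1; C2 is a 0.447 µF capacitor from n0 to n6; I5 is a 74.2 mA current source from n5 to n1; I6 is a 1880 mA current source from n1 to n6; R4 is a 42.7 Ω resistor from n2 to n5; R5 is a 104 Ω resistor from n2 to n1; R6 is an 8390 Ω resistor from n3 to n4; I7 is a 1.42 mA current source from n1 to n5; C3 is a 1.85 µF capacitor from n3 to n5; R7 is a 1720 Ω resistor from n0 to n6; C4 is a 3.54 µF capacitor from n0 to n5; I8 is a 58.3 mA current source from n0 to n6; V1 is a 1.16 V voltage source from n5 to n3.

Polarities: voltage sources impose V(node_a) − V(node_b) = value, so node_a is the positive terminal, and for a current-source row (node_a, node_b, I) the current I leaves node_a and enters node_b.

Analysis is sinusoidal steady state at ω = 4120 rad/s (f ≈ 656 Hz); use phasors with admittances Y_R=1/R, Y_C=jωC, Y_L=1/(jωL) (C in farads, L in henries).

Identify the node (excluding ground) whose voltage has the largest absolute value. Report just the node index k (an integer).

1

MNA unknowns: 6 node voltages V₁..V_6 plus 1 source current (V1)
I1: z[6]−=0.0424, z[2]+=0.0424
L1: Y=0.000-0.03267j on G[6,4]
I2: z[3]−=0.155, z[6]+=0.155
R1: Y=0.001027+0.000j on G[5,0]
I3: z[6]−=0.2, z[4]+=0.2
C1: Y=0.000+0.008034j on G[0,6]
I4: z[5]−=0.611, z[1]+=0.611
R2: Y=0.1883+0.000j on G[3,6]
R3: Y=0.5525+0.000j on G[3,1]
C2: Y=0.000+0.001842j on G[0,6]
I5: z[5]−=0.0742, z[1]+=0.0742
I6: z[1]−=1.88, z[6]+=1.88
R4: Y=0.02342+0.000j on G[2,5]
R5: Y=0.009615+0.000j on G[2,1]
R6: Y=0.0001192+0.000j on G[3,4]
I7: z[1]−=0.00142, z[5]+=0.00142
C3: Y=0.000+0.007622j on G[3,5]
R7: Y=0.0005814+0.000j on G[0,6]
C4: Y=0.000+0.01458j on G[0,5]
I8: z[0]−=0.0583, z[6]+=0.0583
V1: row V5−V3=1.16, i_V1 at 5,3
solve → V1=-6.969-2.277j, V2=-3.373-2.277j, V3=-4.867-2.277j, V4=5.884+3.503j, V5=-3.707-2.277j, V6=5.863-2.580j
aux → i_V1=-0.7054+0.04756j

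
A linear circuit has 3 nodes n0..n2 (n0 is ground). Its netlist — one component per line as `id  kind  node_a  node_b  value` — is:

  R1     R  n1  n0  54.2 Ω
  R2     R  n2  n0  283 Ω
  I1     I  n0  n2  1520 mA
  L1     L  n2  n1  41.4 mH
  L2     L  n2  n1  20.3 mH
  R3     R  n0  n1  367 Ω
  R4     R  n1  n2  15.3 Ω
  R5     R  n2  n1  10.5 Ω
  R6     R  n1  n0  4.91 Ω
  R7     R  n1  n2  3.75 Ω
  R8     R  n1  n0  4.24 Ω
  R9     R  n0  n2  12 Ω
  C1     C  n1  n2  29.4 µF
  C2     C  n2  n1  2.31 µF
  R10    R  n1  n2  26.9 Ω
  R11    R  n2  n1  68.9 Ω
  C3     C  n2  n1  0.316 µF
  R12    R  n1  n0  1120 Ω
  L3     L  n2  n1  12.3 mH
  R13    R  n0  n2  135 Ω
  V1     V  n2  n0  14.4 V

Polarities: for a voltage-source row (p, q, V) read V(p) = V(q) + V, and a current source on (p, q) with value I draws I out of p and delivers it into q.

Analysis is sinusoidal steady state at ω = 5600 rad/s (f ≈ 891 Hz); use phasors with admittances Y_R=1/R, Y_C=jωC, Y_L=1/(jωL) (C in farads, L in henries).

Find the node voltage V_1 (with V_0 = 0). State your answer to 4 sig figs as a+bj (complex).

7.512+1.111j V

Apply KCL at each of the 2 non-ground nodes and solve the resulting linear system.
Node n1: branches {R1, L1, L2, R3, R4, R5, R6, R7, R8, C1, C2, R10, R11, C3, R12, L3} → V_1 = 7.512+1.111j
Node n2: branches {R2, I1, L1, L2, R4, R5, R7, R9, C1, C2, R10, R11, C3, L3, R13, V1} → V_2 = 14.40+0.000j
Source currents: i(V1)=-3.305-0.5129j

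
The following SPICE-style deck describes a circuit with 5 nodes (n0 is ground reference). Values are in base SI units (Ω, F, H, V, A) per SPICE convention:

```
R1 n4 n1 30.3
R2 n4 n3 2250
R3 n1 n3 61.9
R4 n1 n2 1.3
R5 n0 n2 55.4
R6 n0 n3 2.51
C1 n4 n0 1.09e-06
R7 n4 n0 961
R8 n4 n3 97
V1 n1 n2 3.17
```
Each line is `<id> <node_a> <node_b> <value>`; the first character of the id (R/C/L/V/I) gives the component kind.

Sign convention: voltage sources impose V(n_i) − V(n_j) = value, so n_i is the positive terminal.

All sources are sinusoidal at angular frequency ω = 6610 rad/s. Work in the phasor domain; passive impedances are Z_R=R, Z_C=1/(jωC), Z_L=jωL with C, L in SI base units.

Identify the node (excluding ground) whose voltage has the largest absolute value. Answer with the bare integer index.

MNA unknowns: 4 node voltages V₁..V_4 plus 1 source current (V1)
R1: Y=0.03300+0.000j on G[4,1]
R2: Y=0.0004444+0.000j on G[4,3]
R3: Y=0.01616+0.000j on G[1,3]
R4: Y=0.7692+0.000j on G[1,2]
R5: Y=0.01805+0.000j on G[0,2]
R6: Y=0.3984+0.000j on G[0,3]
C1: Y=0.000+0.007205j on G[4,0]
R7: Y=0.001041+0.000j on G[4,0]
R8: Y=0.01031+0.000j on G[4,3]
V1: row V1−V2=3.17, i_V1 at 1,2
solve → V1=1.345-0.1261j, V2=-1.825-0.1261j, V3=0.07559-0.01115j, V4=0.9688-0.2514j
aux → i_V1=-2.471-0.002277j

2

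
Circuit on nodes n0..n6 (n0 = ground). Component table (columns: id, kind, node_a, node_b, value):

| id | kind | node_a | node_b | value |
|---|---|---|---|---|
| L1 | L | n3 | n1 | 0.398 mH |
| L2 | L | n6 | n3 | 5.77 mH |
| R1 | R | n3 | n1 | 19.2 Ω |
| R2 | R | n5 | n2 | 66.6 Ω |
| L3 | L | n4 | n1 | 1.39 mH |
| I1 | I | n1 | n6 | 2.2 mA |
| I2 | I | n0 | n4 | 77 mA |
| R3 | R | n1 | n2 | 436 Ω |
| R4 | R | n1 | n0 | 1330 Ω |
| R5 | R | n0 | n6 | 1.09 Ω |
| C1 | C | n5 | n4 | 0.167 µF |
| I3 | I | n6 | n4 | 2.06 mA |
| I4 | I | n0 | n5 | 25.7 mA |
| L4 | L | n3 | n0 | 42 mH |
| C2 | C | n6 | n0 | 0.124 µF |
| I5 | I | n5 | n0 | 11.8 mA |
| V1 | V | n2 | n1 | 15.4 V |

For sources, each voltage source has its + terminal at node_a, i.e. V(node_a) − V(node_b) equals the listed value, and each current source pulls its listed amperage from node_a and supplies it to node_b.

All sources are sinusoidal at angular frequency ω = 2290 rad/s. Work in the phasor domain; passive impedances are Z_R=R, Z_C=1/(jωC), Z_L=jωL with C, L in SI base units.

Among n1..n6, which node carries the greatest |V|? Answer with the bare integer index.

Element admittances at ω=2290 rad/s:
  Y(L1) = 0.000-1.097j S between n3,n1
  Y(L2) = 0.000-0.07568j S between n6,n3
  Y(R1) = 0.05208+0.000j S between n3,n1
  Y(R2) = 0.01502+0.000j S between n5,n2
  Y(L3) = 0.000-0.3142j S between n4,n1
  I1: injects 0.0022 A into n6 (from n1)
  I2: injects 0.077 A into n4 (from n0)
  Y(R3) = 0.002294+0.000j S between n1,n2
  Y(R4) = 0.0007519+0.000j S between n1,n0
  Y(R5) = 0.9174+0.000j S between n0,n6
  Y(C1) = 0.000+0.0003824j S between n5,n4
  I3: injects 0.00206 A into n4 (from n6)
  I4: injects 0.0257 A into n5 (from n0)
  Y(L4) = 0.000-0.01040j S between n3,n0
  Y(C2) = 0.000+0.0002840j S between n6,n0
  I5: injects 0.0118 A into n0 (from n5)
  V1: constraint V(n2)−V(n1) = 15.4
Assemble and solve the 7×7 MNA system:
  V(n1)=0.09116+1.136j  V(n2)=15.49+1.136j  V(n3)=0.08647+1.054j  V(n4)=0.07129+1.389j  V(n5)=16.40+0.7202j  V(n6)=0.08707+2.199e-05j
  i(V1)=-0.02168-0.006245j

5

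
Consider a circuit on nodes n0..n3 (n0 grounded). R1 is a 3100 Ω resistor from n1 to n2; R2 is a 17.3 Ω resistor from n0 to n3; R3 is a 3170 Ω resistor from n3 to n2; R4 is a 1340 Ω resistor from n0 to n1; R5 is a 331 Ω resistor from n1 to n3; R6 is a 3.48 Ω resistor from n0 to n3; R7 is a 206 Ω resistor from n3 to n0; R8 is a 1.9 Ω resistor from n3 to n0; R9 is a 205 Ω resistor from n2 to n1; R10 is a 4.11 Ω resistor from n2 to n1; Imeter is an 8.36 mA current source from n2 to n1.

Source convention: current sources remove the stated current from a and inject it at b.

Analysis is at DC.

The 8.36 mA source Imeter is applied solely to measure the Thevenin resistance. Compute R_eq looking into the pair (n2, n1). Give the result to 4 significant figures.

R_eq = 4.019 Ω

Element admittances at DC:
  Y(R1) = 0.0003226 S between n1,n2
  Y(R2) = 0.05780 S between n0,n3
  Y(R3) = 0.0003155 S between n3,n2
  Y(R4) = 0.0007463 S between n0,n1
  Y(R5) = 0.003021 S between n1,n3
  Y(R6) = 0.2874 S between n0,n3
  Y(R7) = 0.004854 S between n3,n0
  Y(R8) = 0.5263 S between n3,n0
  Y(R9) = 0.004878 S between n2,n1
  Y(R10) = 0.2433 S between n2,n1
  Imeter: injects 0.00836 A into n1 (from n2)
Assemble and solve the 3×3 MNA system:
  V(n1)=0.002594  V(n2)=-0.03101  V(n3)=-2.209e-06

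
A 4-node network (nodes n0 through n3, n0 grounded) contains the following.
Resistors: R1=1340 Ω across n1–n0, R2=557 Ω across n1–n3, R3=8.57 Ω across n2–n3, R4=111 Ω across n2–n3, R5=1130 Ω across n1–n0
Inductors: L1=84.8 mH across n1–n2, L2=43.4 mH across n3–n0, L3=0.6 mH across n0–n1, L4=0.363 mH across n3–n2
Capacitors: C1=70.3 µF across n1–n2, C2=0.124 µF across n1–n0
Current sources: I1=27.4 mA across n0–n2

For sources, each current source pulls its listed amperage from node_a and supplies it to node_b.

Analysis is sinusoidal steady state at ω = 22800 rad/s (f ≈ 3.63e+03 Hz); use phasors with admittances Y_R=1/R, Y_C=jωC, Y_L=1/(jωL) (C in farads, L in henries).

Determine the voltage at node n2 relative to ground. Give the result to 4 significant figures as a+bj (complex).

MNA unknowns: 3 node voltages V₁..V_3
R1: Y=0.0007463+0.000j on G[1,0]
L1: Y=0.000-0.0005172j on G[1,2]
R2: Y=0.001795+0.000j on G[1,3]
C1: Y=0.000+1.603j on G[1,2]
R3: Y=0.1167+0.000j on G[2,3]
R4: Y=0.009009+0.000j on G[2,3]
C2: Y=0.000+0.002827j on G[1,0]
L2: Y=0.000-0.001011j on G[3,0]
L3: Y=0.000-0.07310j on G[0,1]
L4: Y=0.000-0.1208j on G[3,2]
R5: Y=0.0008850+0.000j on G[1,0]
I1: z[0]−=0.0274, z[2]+=0.0274
solve → V1=0.008821+0.3844j, V2=0.008846+0.3676j, V3=0.007169+0.3663j

0.008846+0.3676j V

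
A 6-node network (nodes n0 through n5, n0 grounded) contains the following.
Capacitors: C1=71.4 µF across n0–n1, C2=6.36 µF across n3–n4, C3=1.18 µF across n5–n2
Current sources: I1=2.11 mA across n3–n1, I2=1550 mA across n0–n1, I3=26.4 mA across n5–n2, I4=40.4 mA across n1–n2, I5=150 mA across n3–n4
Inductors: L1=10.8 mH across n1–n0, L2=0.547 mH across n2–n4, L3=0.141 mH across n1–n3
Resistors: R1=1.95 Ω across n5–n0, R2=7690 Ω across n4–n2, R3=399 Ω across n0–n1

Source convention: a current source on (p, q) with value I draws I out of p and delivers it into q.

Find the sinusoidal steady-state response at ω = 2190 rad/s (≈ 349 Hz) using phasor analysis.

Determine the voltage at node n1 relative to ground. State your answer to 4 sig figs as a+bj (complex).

Apply KCL at each of the 5 non-ground nodes and solve the resulting linear system.
Node n1: branches {C1, I1, L1, I2, I4, R3, L3} → V_1 = 0.2872-13.26j
Node n2: branches {L2, I3, R2, I4, C3} → V_2 = 0.2539-24.31j
Node n3: branches {I1, C2, L3, I5} → V_3 = 0.2873-13.26j
Node n4: branches {L2, R2, C2, I5} → V_4 = 0.2534-24.31j
Node n5: branches {R1, I3, C3} → V_5 = 0.07103+0.0009217j

0.2872-13.26j V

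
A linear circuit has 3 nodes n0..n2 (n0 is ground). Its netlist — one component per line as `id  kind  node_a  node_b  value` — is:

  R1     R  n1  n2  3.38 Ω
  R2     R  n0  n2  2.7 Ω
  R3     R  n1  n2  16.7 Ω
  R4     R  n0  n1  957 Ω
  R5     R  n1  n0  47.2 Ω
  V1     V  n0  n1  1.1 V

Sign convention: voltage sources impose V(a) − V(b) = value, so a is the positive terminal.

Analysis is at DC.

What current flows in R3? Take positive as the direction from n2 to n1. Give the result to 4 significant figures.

0.03360 A

Element admittances at DC:
  Y(R1) = 0.2959 S between n1,n2
  Y(R2) = 0.3704 S between n0,n2
  Y(R3) = 0.05988 S between n1,n2
  Y(R4) = 0.001045 S between n0,n1
  Y(R5) = 0.02119 S between n1,n0
  V1: constraint V(n0)−V(n1) = 1.1
Assemble and solve the 3×3 MNA system:
  V(n1)=-1.100  V(n2)=-0.5389
  i(V1)=-0.2241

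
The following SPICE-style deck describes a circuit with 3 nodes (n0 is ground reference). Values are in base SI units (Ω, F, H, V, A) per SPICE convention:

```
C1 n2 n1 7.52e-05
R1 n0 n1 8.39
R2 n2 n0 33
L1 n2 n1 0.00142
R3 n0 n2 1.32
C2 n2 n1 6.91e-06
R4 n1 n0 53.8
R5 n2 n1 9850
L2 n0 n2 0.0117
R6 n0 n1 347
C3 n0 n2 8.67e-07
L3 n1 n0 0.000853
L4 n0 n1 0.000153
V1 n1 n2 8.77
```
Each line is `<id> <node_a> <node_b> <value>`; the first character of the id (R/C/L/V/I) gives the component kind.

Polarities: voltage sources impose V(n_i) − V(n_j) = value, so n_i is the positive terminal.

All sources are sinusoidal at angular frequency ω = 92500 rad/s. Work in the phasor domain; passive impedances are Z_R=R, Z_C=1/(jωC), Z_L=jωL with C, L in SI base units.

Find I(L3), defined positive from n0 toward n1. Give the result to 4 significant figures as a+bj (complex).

MNA unknowns: 2 node voltages V₁..V_2 plus 1 source current (V1)
C1: Y=0.000+6.956j on G[2,1]
R1: Y=0.1192+0.000j on G[0,1]
R2: Y=0.03030+0.000j on G[2,0]
L1: Y=0.000-0.007613j on G[2,1]
R3: Y=0.7576+0.000j on G[0,2]
C2: Y=0.000+0.6392j on G[2,1]
R4: Y=0.01859+0.000j on G[1,0]
R5: Y=0.0001015+0.000j on G[2,1]
L2: Y=0.000-0.0009240j on G[0,2]
R6: Y=0.002882+0.000j on G[0,1]
C3: Y=0.000+0.08020j on G[0,2]
L3: Y=0.000-0.01267j on G[1,0]
L4: Y=0.000-0.07066j on G[0,1]
V1: row V1−V2=8.77, i_V1 at 1,2
solve → V1=7.438+0.7813j, V2=-1.332+0.7813j
aux → i_V1=-1.112-66.03j

-0.009901+0.09427j A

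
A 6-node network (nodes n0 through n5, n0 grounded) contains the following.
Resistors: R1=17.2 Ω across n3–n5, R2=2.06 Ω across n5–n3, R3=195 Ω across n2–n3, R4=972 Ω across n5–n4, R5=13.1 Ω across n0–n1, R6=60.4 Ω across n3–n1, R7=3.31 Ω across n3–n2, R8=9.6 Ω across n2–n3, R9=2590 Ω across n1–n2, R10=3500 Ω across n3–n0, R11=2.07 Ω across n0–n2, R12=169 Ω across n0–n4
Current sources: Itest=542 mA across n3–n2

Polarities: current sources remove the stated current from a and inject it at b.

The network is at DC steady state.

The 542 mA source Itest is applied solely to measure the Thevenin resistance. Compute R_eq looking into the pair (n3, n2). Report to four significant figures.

R_eq = 2.349 Ω

Apply KCL at each of the 5 non-ground nodes and solve the resulting linear system.
Node n1: branches {R5, R6, R9} → V_1 = -0.2191
Node n2: branches {R3, R7, R8, R9, R11, Itest} → V_2 = 0.03759
Node n3: branches {R1, R2, R3, R6, R7, R8, R10, Itest} → V_3 = -1.235
Node n4: branches {R4, R12} → V_4 = -0.1827
Node n5: branches {R1, R2, R4} → V_5 = -1.233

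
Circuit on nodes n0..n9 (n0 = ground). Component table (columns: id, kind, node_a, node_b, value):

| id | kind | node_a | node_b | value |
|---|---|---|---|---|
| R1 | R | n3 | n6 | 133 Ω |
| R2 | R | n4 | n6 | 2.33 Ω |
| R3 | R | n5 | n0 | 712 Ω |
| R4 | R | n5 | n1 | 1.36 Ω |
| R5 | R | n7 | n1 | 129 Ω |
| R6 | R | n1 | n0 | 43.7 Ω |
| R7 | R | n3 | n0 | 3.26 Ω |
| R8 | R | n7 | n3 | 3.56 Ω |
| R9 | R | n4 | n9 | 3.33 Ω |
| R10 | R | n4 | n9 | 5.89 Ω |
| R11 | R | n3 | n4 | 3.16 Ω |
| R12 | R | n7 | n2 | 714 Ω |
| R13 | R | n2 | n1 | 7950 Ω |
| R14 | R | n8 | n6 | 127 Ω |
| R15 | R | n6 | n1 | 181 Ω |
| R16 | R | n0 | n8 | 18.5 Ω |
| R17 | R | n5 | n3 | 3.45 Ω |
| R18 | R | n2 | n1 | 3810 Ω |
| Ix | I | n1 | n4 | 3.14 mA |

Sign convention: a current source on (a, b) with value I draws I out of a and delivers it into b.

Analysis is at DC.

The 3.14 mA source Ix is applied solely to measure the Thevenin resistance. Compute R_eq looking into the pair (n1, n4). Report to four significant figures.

Apply KCL at each of the 9 non-ground nodes and solve the resulting linear system.
Node n1: branches {R4, R5, R6, R13, R15, R18, Ix} → V_1 = -0.01198
Node n2: branches {R12, R13, R18} → V_2 = -0.002310
Node n3: branches {R1, R7, R8, R11, R17} → V_3 = 0.0007236
Node n4: branches {R2, R9, R10, R11, Ix} → V_4 = 0.009869
Node n5: branches {R3, R4, R17} → V_5 = -0.008375
Node n6: branches {R1, R2, R14, R15} → V_6 = 0.009296
Node n7: branches {R5, R8, R12} → V_7 = 0.0003695
Node n8: branches {R14, R16} → V_8 = 0.001182
Node n9: branches {R9, R10} → V_9 = 0.009869

R_eq = 6.957 Ω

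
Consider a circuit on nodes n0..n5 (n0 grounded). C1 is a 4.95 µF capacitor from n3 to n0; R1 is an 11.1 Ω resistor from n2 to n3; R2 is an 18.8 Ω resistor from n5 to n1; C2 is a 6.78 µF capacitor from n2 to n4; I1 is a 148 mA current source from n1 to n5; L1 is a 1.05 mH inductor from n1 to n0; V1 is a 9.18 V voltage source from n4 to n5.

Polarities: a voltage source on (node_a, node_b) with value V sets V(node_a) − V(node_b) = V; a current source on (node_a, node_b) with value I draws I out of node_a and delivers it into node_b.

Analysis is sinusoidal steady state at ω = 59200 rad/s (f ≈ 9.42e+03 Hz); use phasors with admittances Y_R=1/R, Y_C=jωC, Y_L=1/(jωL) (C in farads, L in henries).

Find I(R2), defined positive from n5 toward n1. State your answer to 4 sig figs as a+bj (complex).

MNA unknowns: 5 node voltages V₁..V_5 plus 1 source current (V1)
C1: Y=0.000+0.2930j on G[3,0]
R1: Y=0.09009+0.000j on G[2,3]
R2: Y=0.05319+0.000j on G[5,1]
C2: Y=0.000+0.4014j on G[2,4]
I1: z[1]−=0.148, z[5]+=0.148
L1: Y=0.000-0.01609j on G[1,0]
V1: row V4−V5=9.18, i_V1 at 4,5
solve → V1=-10.31-5.478j, V2=0.4124-2.141j, V3=-0.5658-0.3007j, V4=-0.0007134-2.361j, V5=-9.181-2.361j
aux → i_V1=-0.08812+0.1658j

0.05988+0.1658j A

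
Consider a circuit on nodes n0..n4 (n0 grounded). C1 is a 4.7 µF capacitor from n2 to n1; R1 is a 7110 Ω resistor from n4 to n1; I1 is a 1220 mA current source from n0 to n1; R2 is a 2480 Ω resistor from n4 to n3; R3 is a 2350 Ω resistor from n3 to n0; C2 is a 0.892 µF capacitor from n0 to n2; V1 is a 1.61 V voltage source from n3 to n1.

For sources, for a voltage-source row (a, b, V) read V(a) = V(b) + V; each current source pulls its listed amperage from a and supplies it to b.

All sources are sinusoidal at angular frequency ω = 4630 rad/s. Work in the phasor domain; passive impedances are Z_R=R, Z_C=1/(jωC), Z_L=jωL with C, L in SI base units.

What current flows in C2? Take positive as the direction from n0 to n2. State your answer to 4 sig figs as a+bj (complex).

MNA unknowns: 4 node voltages V₁..V_4 plus 1 source current (V1)
C1: Y=0.000+0.02176j on G[2,1]
R1: Y=0.0001406+0.000j on G[4,1]
I1: z[0]−=1.22, z[1]+=1.22
R2: Y=0.0004032+0.000j on G[4,3]
R3: Y=0.0004255+0.000j on G[3,0]
C2: Y=0.000+0.004130j on G[0,2]
V1: row V3−V1=1.61, i_V1 at 3,1
solve → V1=42.42-346.1j, V2=35.66-290.9j, V3=44.03-346.1j, V4=43.62-346.1j
aux → i_V1=-0.01891+0.1473j

-1.201-0.1473j A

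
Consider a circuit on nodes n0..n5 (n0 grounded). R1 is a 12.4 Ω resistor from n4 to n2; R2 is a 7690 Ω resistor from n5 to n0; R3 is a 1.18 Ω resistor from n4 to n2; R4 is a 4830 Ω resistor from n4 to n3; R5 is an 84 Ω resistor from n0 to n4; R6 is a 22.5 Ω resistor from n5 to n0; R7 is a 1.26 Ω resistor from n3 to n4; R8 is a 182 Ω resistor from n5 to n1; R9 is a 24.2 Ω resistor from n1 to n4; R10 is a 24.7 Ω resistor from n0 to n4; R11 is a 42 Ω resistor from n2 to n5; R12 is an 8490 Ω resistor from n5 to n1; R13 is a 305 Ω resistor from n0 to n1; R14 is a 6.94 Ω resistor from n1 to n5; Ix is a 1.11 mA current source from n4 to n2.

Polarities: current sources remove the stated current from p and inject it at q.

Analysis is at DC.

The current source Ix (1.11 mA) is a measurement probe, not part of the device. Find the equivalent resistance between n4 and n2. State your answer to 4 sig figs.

Element admittances at DC:
  Y(R1) = 0.08065 S between n4,n2
  Y(R2) = 0.0001300 S between n5,n0
  Y(R3) = 0.8475 S between n4,n2
  Y(R4) = 0.0002070 S between n4,n3
  Y(R5) = 0.01190 S between n0,n4
  Y(R6) = 0.04444 S between n5,n0
  Y(R7) = 0.7937 S between n3,n4
  Y(R8) = 0.005495 S between n5,n1
  Y(R9) = 0.04132 S between n1,n4
  Y(R10) = 0.04049 S between n0,n4
  Y(R11) = 0.02381 S between n2,n5
  Y(R12) = 0.0001178 S between n5,n1
  Y(R13) = 0.003279 S between n0,n1
  Y(R14) = 0.1441 S between n1,n5
  Ix: injects 0.00111 A into n2 (from n4)
Assemble and solve the 5×5 MNA system:
  V(n1)=0.0001070  V(n2)=0.001012  V(n3)=-0.0001631  V(n4)=-0.0001631  V(n5)=0.0001839

R_eq = 1.058 Ω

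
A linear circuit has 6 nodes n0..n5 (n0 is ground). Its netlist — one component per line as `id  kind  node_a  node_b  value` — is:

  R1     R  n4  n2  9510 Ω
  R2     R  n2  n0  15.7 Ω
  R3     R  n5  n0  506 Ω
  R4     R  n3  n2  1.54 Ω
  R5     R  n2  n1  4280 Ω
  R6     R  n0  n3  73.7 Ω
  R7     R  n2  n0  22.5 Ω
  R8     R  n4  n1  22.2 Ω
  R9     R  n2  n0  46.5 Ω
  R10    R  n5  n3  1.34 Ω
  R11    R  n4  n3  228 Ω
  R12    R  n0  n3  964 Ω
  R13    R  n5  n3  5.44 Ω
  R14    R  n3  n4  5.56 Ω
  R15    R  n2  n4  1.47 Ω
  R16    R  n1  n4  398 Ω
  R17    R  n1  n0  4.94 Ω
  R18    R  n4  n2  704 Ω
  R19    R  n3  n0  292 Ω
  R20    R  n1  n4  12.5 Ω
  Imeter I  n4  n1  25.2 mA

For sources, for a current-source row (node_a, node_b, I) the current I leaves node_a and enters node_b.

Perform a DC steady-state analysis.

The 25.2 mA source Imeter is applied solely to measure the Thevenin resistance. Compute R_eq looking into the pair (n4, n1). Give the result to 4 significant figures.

MNA unknowns: 5 node voltages V₁..V_5
R1: Y=0.0001052 on G[4,2]
R2: Y=0.06369 on G[2,0]
R3: Y=0.001976 on G[5,0]
R4: Y=0.6494 on G[3,2]
R5: Y=0.0002336 on G[2,1]
R6: Y=0.01357 on G[0,3]
R7: Y=0.04444 on G[2,0]
R8: Y=0.04505 on G[4,1]
R9: Y=0.02151 on G[2,0]
R10: Y=0.7463 on G[5,3]
R11: Y=0.004386 on G[4,3]
R12: Y=0.001037 on G[0,3]
R13: Y=0.1838 on G[5,3]
R14: Y=0.1799 on G[3,4]
R15: Y=0.6803 on G[2,4]
R16: Y=0.002513 on G[1,4]
R17: Y=0.2024 on G[1,0]
R18: Y=0.001420 on G[4,2]
R19: Y=0.003425 on G[3,0]
R20: Y=0.08000 on G[1,4]
Imeter: z[4]−=0.0252, z[1]+=0.0252
solve → V1=0.04726, V2=-0.06381, V3=-0.06475, V4=-0.07509, V5=-0.06461

R_eq = 4.855 Ω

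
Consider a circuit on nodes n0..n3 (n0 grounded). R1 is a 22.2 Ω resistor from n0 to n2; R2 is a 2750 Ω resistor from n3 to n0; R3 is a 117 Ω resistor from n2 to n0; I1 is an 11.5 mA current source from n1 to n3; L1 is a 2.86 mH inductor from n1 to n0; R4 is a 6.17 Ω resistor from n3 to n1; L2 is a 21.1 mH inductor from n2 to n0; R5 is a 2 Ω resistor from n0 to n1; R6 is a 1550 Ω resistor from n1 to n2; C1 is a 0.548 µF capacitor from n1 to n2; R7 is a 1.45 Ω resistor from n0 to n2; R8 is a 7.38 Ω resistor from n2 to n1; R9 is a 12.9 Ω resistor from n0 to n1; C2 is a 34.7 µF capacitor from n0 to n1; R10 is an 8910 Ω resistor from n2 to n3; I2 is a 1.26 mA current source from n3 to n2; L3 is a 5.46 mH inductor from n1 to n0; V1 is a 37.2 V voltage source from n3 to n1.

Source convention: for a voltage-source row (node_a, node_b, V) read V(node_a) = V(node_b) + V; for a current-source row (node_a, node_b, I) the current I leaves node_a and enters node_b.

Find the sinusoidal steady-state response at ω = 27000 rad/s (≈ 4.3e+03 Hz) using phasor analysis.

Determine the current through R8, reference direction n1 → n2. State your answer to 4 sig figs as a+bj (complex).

MNA unknowns: 3 node voltages V₁..V_3 plus 1 source current (V1)
R1: Y=0.04505+0.000j on G[0,2]
R2: Y=0.0003636+0.000j on G[3,0]
R3: Y=0.008547+0.000j on G[2,0]
I1: z[1]−=0.0115, z[3]+=0.0115
L1: Y=0.000-0.01295j on G[1,0]
R4: Y=0.1621+0.000j on G[3,1]
L2: Y=0.000-0.001755j on G[2,0]
R5: Y=0.5000+0.000j on G[0,1]
R6: Y=0.0006452+0.000j on G[1,2]
C1: Y=0.000+0.01480j on G[1,2]
R7: Y=0.6897+0.000j on G[0,2]
R8: Y=0.1355+0.000j on G[2,1]
R9: Y=0.07752+0.000j on G[0,1]
C2: Y=0.000+0.9369j on G[0,1]
R10: Y=0.0001122+0.000j on G[2,3]
I2: z[3]−=0.00126, z[2]+=0.00126
L3: Y=0.000-0.006783j on G[1,0]
V1: row V3−V1=37.2, i_V1 at 3,1
solve → V1=-0.009311+0.01257j, V2=0.004551+0.001724j, V3=37.19+0.01257j
aux → i_V1=-6.037-5.790e-06j

-0.001878+0.001470j A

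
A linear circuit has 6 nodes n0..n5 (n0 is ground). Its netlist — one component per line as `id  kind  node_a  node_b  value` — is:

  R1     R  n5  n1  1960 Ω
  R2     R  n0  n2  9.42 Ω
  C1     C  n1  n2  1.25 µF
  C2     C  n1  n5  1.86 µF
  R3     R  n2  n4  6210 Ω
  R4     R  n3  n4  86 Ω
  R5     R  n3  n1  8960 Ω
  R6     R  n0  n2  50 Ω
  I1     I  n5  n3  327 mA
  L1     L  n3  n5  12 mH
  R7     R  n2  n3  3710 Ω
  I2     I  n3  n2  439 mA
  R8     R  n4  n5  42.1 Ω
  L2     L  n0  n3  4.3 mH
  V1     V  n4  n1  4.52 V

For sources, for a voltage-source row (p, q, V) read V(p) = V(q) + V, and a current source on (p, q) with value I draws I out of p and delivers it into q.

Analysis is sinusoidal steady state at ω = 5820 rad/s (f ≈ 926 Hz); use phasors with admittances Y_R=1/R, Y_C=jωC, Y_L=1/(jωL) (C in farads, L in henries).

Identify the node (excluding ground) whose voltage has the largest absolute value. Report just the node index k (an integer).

5

MNA unknowns: 5 node voltages V₁..V_5 plus 1 source current (V1)
R1: Y=0.0005102+0.000j on G[5,1]
R2: Y=0.1062+0.000j on G[0,2]
C1: Y=0.000+0.007275j on G[1,2]
C2: Y=0.000+0.01083j on G[1,5]
R3: Y=0.0001610+0.000j on G[2,4]
R4: Y=0.01163+0.000j on G[3,4]
R5: Y=0.0001116+0.000j on G[3,1]
R6: Y=0.02000+0.000j on G[0,2]
I1: z[5]−=0.327, z[3]+=0.327
L1: Y=0.000-0.01432j on G[3,5]
R7: Y=0.0002695+0.000j on G[2,3]
I2: z[3]−=0.439, z[2]+=0.439
R8: Y=0.02375+0.000j on G[4,5]
L2: Y=0.000-0.03996j on G[0,3]
V1: row V4−V1=4.52, i_V1 at 4,1
solve → V1=-25.80-22.94j, V2=4.643-1.810j, V3=-5.715-14.66j, V4=-21.28-22.94j, V5=-28.21-35.14j
aux → i_V1=0.02063-0.1901j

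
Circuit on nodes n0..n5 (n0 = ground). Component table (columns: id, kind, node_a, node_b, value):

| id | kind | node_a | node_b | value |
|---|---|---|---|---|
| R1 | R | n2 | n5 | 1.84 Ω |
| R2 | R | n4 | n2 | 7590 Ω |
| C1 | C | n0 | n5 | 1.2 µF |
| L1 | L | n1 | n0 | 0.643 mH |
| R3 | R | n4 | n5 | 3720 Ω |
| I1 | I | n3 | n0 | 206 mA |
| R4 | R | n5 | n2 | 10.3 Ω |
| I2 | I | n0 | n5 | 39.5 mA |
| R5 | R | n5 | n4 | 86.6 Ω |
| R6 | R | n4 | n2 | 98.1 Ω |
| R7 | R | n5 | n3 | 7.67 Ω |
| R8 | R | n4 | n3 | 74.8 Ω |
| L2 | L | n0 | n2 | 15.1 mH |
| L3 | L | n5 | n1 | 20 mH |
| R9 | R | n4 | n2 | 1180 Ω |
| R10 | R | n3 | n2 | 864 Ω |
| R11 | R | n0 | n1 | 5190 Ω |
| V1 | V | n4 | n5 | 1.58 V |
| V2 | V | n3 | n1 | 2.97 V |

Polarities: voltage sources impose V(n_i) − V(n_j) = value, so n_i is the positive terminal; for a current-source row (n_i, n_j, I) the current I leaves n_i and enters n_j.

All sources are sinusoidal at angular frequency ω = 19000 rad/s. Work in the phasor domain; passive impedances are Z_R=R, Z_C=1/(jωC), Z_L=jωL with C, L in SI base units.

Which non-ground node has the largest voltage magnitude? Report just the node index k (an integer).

4

MNA unknowns: 5 node voltages V₁..V_5 plus 2 source currents (V1, V2)
R1: Y=0.5435+0.000j on G[2,5]
R2: Y=0.0001318+0.000j on G[4,2]
C1: Y=0.000+0.02280j on G[0,5]
L1: Y=0.000-0.08185j on G[1,0]
R3: Y=0.0002688+0.000j on G[4,5]
I1: z[3]−=0.206, z[0]+=0.206
R4: Y=0.09709+0.000j on G[5,2]
I2: z[0]−=0.0395, z[5]+=0.0395
R5: Y=0.01155+0.000j on G[5,4]
R6: Y=0.01019+0.000j on G[4,2]
R7: Y=0.1304+0.000j on G[5,3]
R8: Y=0.01337+0.000j on G[4,3]
L2: Y=0.000-0.003486j on G[0,2]
L3: Y=0.000-0.002632j on G[5,1]
R9: Y=0.0008475+0.000j on G[4,2]
R10: Y=0.001157+0.000j on G[3,2]
R11: Y=0.0001927+0.000j on G[0,1]
V1: row V4−V5=1.58, i_V1 at 4,5
V2: row V3−V1=2.97, i_V2 at 3,1
solve → V1=0.8153-2.794j, V2=3.536-3.191j, V3=3.785-2.794j, V4=5.071-3.210j, V5=3.491-3.210j
aux → i_V1=-0.05301+0.005778j, i_V2=-0.2275-0.06023j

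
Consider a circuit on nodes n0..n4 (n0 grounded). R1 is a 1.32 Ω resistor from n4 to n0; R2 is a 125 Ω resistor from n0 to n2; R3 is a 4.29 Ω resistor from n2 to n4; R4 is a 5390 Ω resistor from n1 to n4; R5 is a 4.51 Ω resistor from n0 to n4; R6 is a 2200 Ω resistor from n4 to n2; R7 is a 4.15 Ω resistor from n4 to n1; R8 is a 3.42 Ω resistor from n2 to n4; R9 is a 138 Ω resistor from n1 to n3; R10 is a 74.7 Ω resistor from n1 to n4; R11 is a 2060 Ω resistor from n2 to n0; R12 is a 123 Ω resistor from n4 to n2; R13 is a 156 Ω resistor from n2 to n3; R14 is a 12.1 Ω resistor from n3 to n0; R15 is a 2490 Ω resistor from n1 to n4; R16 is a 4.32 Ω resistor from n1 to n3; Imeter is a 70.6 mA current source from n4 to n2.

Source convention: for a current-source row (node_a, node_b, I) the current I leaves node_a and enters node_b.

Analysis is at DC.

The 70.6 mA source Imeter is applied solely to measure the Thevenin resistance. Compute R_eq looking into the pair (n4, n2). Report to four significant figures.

MNA unknowns: 4 node voltages V₁..V_4
R1: Y=0.7576 on G[4,0]
R2: Y=0.008000 on G[0,2]
R3: Y=0.2331 on G[2,4]
R4: Y=0.0001855 on G[1,4]
R5: Y=0.2217 on G[0,4]
R6: Y=0.0004545 on G[4,2]
R7: Y=0.2410 on G[4,1]
R8: Y=0.2924 on G[2,4]
R9: Y=0.007246 on G[1,3]
R10: Y=0.01339 on G[1,4]
R11: Y=0.0004854 on G[2,0]
R12: Y=0.008130 on G[4,2]
R13: Y=0.006410 on G[2,3]
R14: Y=0.08264 on G[3,0]
R15: Y=0.0004016 on G[1,4]
R16: Y=0.2315 on G[1,3]
Imeter: z[4]−=0.0706, z[2]+=0.0706
solve → V1=0.0007738, V2=0.1273, V3=0.003053, V4=-0.001361

R_eq = 1.823 Ω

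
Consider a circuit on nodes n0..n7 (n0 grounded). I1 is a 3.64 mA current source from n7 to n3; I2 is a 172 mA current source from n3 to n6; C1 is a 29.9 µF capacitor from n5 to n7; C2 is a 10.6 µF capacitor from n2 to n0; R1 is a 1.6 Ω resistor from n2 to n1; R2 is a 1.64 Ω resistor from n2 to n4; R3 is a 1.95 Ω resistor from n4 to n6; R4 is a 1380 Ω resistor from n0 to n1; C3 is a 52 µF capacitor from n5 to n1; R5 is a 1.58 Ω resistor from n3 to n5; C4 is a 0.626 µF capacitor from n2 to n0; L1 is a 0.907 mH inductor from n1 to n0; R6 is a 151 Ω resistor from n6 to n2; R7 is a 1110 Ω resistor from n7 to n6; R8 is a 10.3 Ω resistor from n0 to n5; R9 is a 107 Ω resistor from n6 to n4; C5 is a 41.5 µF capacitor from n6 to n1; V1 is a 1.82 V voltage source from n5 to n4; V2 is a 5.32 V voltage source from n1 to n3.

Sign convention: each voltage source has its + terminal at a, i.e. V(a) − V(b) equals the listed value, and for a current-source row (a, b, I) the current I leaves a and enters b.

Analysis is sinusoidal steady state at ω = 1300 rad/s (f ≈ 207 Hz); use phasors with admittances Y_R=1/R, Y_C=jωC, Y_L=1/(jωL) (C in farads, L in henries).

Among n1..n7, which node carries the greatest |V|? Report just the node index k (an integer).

Element admittances at ω=1300 rad/s:
  I1: injects 0.00364 A into n3 (from n7)
  I2: injects 0.172 A into n6 (from n3)
  Y(C1) = 0.000+0.03887j S between n5,n7
  Y(C2) = 0.000+0.01378j S between n2,n0
  Y(R1) = 0.6250+0.000j S between n2,n1
  Y(R2) = 0.6098+0.000j S between n2,n4
  Y(R3) = 0.5128+0.000j S between n4,n6
  Y(R4) = 0.0007246+0.000j S between n0,n1
  Y(C3) = 0.000+0.06760j S between n5,n1
  Y(R5) = 0.6329+0.000j S between n3,n5
  Y(C4) = 0.000+0.0008138j S between n2,n0
  Y(L1) = 0.000-0.8481j S between n1,n0
  Y(R6) = 0.006623+0.000j S between n6,n2
  Y(R7) = 0.0009009+0.000j S between n7,n6
  Y(R8) = 0.09709+0.000j S between n0,n5
  Y(R9) = 0.009346+0.000j S between n6,n4
  Y(C5) = 0.000+0.05395j S between n6,n1
  V1: constraint V(n5)−V(n4) = 1.82
  V2: constraint V(n1)−V(n3) = 5.32
Assemble and solve the 9×9 MNA system:
  V(n1)=0.03699+0.2871j  V(n2)=-2.086+0.4862j  V(n3)=-5.283+0.2871j  V(n4)=-4.255+0.6345j  V(n5)=-2.435+0.6345j  V(n6)=-3.825+1.026j  V(n7)=-2.429+0.7605j
  i(V1)=-1.547-0.1141j  i(V2)=-1.634-0.2199j

3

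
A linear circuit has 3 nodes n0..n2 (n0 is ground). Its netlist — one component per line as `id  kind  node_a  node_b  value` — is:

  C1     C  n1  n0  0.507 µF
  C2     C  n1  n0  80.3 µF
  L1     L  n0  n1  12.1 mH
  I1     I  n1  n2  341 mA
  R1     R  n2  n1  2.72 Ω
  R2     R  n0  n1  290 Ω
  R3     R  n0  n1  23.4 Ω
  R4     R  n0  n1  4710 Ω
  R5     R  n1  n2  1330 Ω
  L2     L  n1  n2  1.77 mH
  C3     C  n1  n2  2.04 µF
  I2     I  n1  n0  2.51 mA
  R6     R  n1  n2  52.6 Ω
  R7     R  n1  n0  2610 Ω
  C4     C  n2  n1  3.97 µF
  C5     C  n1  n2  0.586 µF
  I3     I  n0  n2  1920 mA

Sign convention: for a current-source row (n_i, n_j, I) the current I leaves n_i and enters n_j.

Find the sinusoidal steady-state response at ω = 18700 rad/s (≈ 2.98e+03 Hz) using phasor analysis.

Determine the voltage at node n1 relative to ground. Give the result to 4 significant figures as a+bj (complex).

Apply KCL at each of the 2 non-ground nodes and solve the resulting linear system.
Node n1: branches {C1, C2, L1, I1, R1, R2, R3, R4, R5, L2, C3, I2, R6, R7, C4, C5} → V_1 = 0.03948-1.271j
Node n2: branches {I1, R1, R5, L2, C3, R6, C4, C5, I3} → V_2 = 5.557-2.598j

0.03948-1.271j V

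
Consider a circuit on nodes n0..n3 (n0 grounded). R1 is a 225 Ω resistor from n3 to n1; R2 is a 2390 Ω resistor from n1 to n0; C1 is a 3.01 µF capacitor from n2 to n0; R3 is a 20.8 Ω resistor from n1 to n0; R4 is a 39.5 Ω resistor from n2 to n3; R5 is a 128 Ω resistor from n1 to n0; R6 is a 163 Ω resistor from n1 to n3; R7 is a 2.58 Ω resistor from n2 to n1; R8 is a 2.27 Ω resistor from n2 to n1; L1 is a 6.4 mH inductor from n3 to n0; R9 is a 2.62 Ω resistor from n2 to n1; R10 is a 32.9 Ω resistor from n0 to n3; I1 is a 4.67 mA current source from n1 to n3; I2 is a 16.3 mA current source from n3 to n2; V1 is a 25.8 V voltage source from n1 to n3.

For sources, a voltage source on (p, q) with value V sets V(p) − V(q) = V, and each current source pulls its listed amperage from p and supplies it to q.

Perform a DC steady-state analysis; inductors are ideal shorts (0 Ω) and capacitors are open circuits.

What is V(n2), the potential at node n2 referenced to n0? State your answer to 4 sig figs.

MNA unknowns: 3 node voltages V₁..V_3 plus 2 source currents (L1, V1)
R1: Y=0.004444 on G[3,1]
R2: Y=0.0004184 on G[1,0]
C1: Y=0.000 on G[2,0]
R3: Y=0.04808 on G[1,0]
R4: Y=0.02532 on G[2,3]
R5: Y=0.007812 on G[1,0]
R6: Y=0.006135 on G[1,3]
R7: Y=0.3876 on G[2,1]
R8: Y=0.4405 on G[2,1]
L1: row V3−V0=0, i_L1 at 3,0
R9: Y=0.3817 on G[2,1]
R10: Y=0.03040 on G[0,3]
I1: z[1]−=0.00467, z[3]+=0.00467
I2: z[3]−=0.0163, z[2]+=0.0163
V1: row V1−V3=25.8, i_V1 at 1,3
solve → V1=25.80, V2=25.28, V3=0.000
aux → i_L1=-1.453, i_V1=-2.354

25.28 V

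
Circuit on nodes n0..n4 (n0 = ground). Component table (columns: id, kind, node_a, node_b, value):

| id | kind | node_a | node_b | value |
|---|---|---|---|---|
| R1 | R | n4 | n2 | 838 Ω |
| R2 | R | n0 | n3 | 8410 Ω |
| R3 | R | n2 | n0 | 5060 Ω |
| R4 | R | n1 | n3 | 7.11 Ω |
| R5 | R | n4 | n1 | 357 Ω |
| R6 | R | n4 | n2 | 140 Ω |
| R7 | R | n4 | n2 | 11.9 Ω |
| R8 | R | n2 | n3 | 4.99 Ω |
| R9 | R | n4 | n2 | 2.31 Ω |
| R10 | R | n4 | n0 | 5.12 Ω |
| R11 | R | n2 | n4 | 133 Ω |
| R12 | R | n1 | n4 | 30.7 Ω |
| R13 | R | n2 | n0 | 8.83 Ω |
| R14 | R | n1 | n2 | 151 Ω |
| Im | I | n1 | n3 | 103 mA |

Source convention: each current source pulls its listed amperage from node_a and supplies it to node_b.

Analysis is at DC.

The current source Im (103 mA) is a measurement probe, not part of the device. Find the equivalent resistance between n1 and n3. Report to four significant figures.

R_eq = 5.746 Ω

Apply KCL at each of the 4 non-ground nodes and solve the resulting linear system.
Node n1: branches {R4, R5, R12, R14, Im} → V_1 = -0.4762
Node n2: branches {R1, R3, R6, R7, R8, R9, R11, R13, R14} → V_2 = 0.01720
Node n3: branches {R2, R4, R8, Im} → V_3 = 0.1157
Node n4: branches {R1, R5, R6, R7, R9, R10, R11, R12} → V_4 = -0.01006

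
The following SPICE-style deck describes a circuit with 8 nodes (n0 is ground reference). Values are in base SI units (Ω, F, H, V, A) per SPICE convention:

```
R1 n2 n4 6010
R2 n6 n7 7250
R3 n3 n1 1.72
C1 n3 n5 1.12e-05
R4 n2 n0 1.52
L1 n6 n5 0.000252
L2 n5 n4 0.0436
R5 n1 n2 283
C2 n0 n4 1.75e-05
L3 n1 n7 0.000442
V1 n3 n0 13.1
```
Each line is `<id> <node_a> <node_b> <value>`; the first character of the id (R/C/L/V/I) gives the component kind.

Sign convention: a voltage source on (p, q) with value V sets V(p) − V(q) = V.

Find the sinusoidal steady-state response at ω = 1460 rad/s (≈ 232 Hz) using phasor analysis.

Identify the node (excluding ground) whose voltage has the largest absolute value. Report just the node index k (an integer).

4

Element admittances at ω=1460 rad/s:
  Y(R1) = 0.0001664+0.000j S between n2,n4
  Y(R2) = 0.0001379+0.000j S between n6,n7
  Y(R3) = 0.5814+0.000j S between n3,n1
  Y(C1) = 0.000+0.01635j S between n3,n5
  Y(R4) = 0.6579+0.000j S between n2,n0
  Y(L1) = 0.000-2.718j S between n6,n5
  Y(L2) = 0.000-0.01571j S between n5,n4
  Y(R5) = 0.003534+0.000j S between n1,n2
  Y(C2) = 0.000+0.02555j S between n0,n4
  Y(L3) = 0.000-1.550j S between n1,n7
  V1: constraint V(n3)−V(n0) = 13.1
Assemble and solve the 8×8 MNA system:
  V(n1)=13.02+6.506e-05j  V(n2)=0.07304-5.056e-05j  V(n3)=13.10+0.000j  V(n4)=13.99-0.2024j  V(n5)=-8.762+0.2742j  V(n6)=-8.762+0.2753j  V(n7)=13.02-0.001873j
  i(V1)=-0.05322-0.3575j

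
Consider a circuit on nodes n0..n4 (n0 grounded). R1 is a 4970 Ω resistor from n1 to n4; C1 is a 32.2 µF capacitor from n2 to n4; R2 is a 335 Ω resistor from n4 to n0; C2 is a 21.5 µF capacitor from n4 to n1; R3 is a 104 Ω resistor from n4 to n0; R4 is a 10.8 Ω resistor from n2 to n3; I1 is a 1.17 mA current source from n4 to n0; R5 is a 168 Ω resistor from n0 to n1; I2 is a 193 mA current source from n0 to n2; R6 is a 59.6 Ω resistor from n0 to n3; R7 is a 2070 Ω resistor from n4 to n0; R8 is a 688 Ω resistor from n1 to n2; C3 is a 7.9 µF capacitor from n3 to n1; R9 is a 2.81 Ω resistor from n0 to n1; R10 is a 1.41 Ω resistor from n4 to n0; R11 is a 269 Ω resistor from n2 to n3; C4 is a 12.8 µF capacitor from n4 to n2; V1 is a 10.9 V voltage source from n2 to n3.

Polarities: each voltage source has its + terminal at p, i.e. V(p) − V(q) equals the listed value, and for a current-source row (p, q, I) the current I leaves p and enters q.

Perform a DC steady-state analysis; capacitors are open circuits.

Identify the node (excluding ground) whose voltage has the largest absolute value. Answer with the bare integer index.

Apply KCL at each of the 4 non-ground nodes and solve the resulting linear system.
Node n1: branches {R1, C2, R5, R8, C3, R9} → V_1 = 0.08247
Node n2: branches {C1, R4, I2, R8, R11, C4, V1} → V_2 = 20.62
Node n3: branches {R4, R6, C3, R11, V1} → V_3 = 9.723
Node n4: branches {R1, C1, R2, C2, R3, I1, R7, R10, C4} → V_4 = -0.001596
Source currents: i(V1)=-0.8866

2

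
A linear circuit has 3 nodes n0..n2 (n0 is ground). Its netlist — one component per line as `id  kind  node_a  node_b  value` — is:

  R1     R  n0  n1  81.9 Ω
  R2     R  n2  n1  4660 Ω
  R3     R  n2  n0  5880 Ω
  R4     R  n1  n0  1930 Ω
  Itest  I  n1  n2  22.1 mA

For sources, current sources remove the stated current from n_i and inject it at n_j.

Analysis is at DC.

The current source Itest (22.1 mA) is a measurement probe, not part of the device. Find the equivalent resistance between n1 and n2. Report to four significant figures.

Apply KCL at each of the 2 non-ground nodes and solve the resulting linear system.
Node n1: branches {R1, R2, R4, Itest} → V_1 = -0.7620
Node n2: branches {R2, R3, Itest} → V_2 = 57.03

R_eq = 2615. Ω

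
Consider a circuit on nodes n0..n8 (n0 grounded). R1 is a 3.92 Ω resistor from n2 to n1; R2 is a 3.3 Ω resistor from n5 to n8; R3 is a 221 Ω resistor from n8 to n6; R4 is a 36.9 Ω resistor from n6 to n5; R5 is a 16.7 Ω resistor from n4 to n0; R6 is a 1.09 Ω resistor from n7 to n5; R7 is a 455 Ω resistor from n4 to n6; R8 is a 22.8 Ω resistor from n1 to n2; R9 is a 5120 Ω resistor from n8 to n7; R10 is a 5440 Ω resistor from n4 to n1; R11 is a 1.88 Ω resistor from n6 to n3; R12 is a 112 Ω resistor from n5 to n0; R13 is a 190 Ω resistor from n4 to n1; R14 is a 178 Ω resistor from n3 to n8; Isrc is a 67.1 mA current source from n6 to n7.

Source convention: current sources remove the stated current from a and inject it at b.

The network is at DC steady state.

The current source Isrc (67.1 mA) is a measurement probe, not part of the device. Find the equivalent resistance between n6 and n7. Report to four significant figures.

MNA unknowns: 8 node voltages V₁..V_8
R1: Y=0.2551 on G[2,1]
R2: Y=0.3030 on G[5,8]
R3: Y=0.004525 on G[8,6]
R4: Y=0.02710 on G[6,5]
R5: Y=0.05988 on G[4,0]
R6: Y=0.9174 on G[7,5]
R7: Y=0.002198 on G[4,6]
R8: Y=0.04386 on G[1,2]
R9: Y=0.0001953 on G[8,7]
R10: Y=0.0001838 on G[4,1]
R11: Y=0.5319 on G[6,3]
R12: Y=0.008929 on G[5,0]
R13: Y=0.005263 on G[4,1]
R14: Y=0.005618 on G[3,8]
Isrc: z[6]−=0.0671, z[7]+=0.0671
solve → V1=-0.04977, V2=-0.04977, V3=-1.388, V4=-0.04977, V5=0.3338, V6=-1.406, V7=0.4069, V8=0.2778

R_eq = 27.01 Ω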